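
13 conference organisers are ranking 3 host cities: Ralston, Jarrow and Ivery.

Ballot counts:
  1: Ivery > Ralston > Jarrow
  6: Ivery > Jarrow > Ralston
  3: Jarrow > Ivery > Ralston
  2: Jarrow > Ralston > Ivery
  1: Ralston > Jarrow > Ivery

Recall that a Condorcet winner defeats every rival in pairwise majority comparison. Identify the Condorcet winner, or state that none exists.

Ivery

Pairwise majorities:
Ralston vs Jarrow: Ralston preferred on 1+1 = 2 ballots; Jarrow wins 11–2.
Ralston vs Ivery: 3 to 10, Ivery.
Jarrow vs Ivery: 6 to 7, Ivery.
Ivery beats each of Ralston, Jarrow — Ivery is the Condorcet winner.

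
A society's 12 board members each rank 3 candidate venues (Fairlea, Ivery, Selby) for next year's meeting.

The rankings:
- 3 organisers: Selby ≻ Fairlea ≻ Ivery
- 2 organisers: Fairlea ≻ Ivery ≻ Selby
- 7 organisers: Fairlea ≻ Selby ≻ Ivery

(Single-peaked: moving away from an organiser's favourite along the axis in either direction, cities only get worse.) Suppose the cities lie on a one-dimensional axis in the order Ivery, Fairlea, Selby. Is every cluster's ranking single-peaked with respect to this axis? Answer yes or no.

Axis positions: Ivery=1, Fairlea=2, Selby=3.
Cluster 1 (peak Selby at position 3): ranking walks positions 3-2-1, expanding outward from the peak — single-peaked.
Cluster 2 (peak Fairlea at position 2): ranking walks positions 2-1-3, expanding outward from the peak — single-peaked.
Cluster 3 (peak Fairlea at position 2): ranking walks positions 2-3-1, expanding outward from the peak — single-peaked.
Every ranking is single-peaked on this axis.

yes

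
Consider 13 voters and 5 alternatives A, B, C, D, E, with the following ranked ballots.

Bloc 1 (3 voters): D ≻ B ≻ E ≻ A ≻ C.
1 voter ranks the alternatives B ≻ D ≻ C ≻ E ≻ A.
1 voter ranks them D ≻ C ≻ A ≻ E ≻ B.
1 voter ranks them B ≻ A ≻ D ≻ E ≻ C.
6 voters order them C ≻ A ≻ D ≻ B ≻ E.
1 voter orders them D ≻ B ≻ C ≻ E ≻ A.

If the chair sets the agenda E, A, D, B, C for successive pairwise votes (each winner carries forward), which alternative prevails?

C

Round 1: E vs A — 5–8, A advances.
Round 2: A vs D — 7–6, A advances.
Round 3: A vs B — 7–6, A advances.
Round 4: A vs C — 4–9, C advances.
The agenda winner is C.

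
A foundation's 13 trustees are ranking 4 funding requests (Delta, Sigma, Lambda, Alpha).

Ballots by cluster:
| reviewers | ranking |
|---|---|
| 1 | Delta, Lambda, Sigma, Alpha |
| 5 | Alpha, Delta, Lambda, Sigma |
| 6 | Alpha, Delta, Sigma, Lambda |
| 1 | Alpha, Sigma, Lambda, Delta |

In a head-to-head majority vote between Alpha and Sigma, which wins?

Alpha

Ballots ranking Alpha above Sigma: 5 + 6 + 1 = 12.
Ballots ranking Sigma above Alpha: 13 − 12 = 1.
Alpha wins the head-to-head 12–1.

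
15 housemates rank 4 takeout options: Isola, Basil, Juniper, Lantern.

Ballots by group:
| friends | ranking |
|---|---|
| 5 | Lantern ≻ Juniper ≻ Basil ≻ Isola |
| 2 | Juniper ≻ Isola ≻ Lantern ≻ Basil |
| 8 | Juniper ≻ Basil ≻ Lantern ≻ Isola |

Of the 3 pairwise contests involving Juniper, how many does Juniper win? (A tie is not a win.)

3

Juniper against each rival (15 friends):
Juniper vs Isola: Juniper preferred on 5+2+8 = 15 ballots; Juniper wins 15–0.
Juniper vs Basil: Juniper is ranked higher on 5+2+8 = 15 ballots, Basil on 0. Juniper wins 15–0.
Juniper–Lantern: Juniper 10–5.
Juniper beats Isola, Basil, Lantern — 3 pairwise wins.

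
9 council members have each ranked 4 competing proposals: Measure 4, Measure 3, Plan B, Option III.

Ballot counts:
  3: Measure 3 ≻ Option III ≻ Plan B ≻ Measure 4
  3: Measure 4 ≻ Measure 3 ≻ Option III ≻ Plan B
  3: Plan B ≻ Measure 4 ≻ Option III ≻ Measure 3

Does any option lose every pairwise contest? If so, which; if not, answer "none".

none

Pairwise majorities:
Measure 4 vs Measure 3: Measure 4 is ranked higher on 3+3 = 6 ballots, Measure 3 on 3. Measure 4 wins 6–3.
Measure 4 vs Plan B: Plan B wins 6–3.
Measure 4–Option III: Measure 4 6–3.
Measure 3 vs Plan B: Measure 3 wins 6–3.
Measure 3 vs Option III: 3+3 = 6 for Measure 3, 3 for Option III — Measure 3 by 6–3.
Plan B vs Option III: 3 for Plan B, 6 for Option III — Option III by 6–3.
Every option wins at least one matchup (Measure 4 beats Measure 3; Measure 3 beats Plan B; Plan B beats Measure 4; Option III beats Plan B), so there is no Condorcet loser.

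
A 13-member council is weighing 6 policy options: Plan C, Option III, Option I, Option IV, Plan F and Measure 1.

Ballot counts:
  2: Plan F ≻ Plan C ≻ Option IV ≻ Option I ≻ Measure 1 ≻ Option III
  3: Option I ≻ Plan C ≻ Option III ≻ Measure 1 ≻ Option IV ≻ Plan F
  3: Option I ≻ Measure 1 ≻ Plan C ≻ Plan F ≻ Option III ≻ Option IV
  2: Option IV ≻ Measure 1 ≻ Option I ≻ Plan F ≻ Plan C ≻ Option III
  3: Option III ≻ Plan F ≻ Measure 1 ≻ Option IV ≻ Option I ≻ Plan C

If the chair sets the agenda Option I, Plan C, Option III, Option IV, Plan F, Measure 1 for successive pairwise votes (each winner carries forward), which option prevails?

Measure 1

Round 1: Option I vs Plan C — 11–2, Option I advances.
Round 2: Option I vs Option III — 10–3, Option I advances.
Round 3: Option I vs Option IV — 6–7, Option IV advances.
Round 4: Option IV vs Plan F — 5–8, Plan F advances.
Round 5: Plan F vs Measure 1 — 5–8, Measure 1 advances.
Measure 1 survives the agenda.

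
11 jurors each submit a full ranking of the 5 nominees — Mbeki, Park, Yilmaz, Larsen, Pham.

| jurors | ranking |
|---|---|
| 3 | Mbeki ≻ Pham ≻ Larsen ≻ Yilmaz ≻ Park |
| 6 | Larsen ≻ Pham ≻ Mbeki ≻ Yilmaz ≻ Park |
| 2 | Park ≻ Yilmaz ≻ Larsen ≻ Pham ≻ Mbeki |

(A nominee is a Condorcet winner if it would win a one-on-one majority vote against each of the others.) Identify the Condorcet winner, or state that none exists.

Larsen

Pairwise majorities:
Mbeki vs Park: 9 to 2, Mbeki.
Mbeki vs Yilmaz: Mbeki, 9–2.
Mbeki vs Larsen: Mbeki is ranked higher on 3 ballots, Larsen on 8. Larsen wins 8–3.
Mbeki vs Pham: 3 for Mbeki, 8 for Pham — Pham by 8–3.
Park vs Yilmaz: Yilmaz, 9–2.
Park vs Larsen: Park is ranked higher on 2 ballots, Larsen on 9. Larsen wins 9–2.
Park vs Pham: Pham, 9–2.
Yilmaz vs Larsen: Larsen, 9–2.
Yilmaz vs Pham: Yilmaz preferred on 2 ballots; Pham wins 9–2.
Larsen–Pham: Larsen 8–3.
Larsen defeats every rival head-to-head and is the Condorcet winner.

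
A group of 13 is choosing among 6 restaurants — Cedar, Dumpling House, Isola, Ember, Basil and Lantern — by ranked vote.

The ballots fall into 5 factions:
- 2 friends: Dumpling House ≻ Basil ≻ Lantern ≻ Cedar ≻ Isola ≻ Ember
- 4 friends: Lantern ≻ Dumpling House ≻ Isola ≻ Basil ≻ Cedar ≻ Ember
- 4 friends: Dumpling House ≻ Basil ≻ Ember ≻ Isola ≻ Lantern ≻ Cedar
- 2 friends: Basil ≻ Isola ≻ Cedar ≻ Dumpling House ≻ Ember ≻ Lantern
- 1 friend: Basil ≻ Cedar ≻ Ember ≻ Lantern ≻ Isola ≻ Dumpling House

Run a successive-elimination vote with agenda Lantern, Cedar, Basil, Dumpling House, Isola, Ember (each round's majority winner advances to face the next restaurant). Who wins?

Dumpling House

Round 1: Lantern vs Cedar — 10–3, Lantern advances.
Round 2: Lantern vs Basil — 4–9, Basil advances.
Round 3: Basil vs Dumpling House — 3–10, Dumpling House advances.
Round 4: Dumpling House vs Isola — 10–3, Dumpling House advances.
Round 5: Dumpling House vs Ember — 12–1, Dumpling House advances.
Dumpling House survives the agenda.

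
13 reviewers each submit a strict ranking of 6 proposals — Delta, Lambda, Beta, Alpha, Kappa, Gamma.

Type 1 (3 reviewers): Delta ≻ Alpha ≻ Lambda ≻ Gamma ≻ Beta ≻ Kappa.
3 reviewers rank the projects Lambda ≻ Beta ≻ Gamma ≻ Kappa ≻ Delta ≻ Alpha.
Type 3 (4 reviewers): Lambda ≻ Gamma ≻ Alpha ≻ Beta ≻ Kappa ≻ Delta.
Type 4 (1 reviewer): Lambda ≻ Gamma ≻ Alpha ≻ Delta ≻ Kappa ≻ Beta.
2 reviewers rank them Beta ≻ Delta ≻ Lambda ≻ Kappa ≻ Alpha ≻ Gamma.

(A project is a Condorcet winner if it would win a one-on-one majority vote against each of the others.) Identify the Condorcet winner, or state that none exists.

Head-to-head results (13 reviewers):
Delta vs Lambda: Lambda wins 8–5.
Delta–Beta: Beta 9–4.
Delta vs Alpha: Delta, 8–5.
Delta–Kappa: Kappa 7–6.
Delta–Gamma: Gamma 8–5.
Lambda vs Beta: Lambda wins 11–2.
Lambda vs Alpha: Lambda wins 10–3.
Lambda–Kappa: Lambda 13–0.
Lambda vs Gamma: Lambda, 13–0.
Beta vs Alpha: Alpha wins 8–5.
Beta vs Kappa: Beta wins 12–1.
Beta–Gamma: Gamma 8–5.
Alpha vs Kappa: Alpha, 8–5.
Alpha vs Gamma: Gamma, 8–5.
Kappa vs Gamma: Gamma, 11–2.
Lambda beats each of Delta, Beta, Alpha, Kappa, Gamma — Lambda is the Condorcet winner.

Lambda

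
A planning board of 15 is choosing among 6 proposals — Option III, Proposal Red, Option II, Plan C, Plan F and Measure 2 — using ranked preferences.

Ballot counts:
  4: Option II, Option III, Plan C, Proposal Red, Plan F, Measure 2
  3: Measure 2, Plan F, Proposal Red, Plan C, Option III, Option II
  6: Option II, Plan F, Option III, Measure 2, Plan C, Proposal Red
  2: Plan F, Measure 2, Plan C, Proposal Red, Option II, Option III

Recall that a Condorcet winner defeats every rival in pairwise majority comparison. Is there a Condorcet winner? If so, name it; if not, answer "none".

Pairwise majorities:
Option III–Proposal Red: Option III 10–5.
Option III–Option II: Option II 12–3.
Option III vs Plan C: Option III wins 10–5.
Option III–Plan F: Plan F 11–4.
Option III–Measure 2: Option III 10–5.
Proposal Red–Option II: Option II 10–5.
Proposal Red vs Plan C: Plan C wins 12–3.
Proposal Red vs Plan F: Plan F wins 11–4.
Proposal Red vs Measure 2: Measure 2 wins 11–4.
Option II vs Plan C: Option II wins 10–5.
Option II–Plan F: Option II 10–5.
Option II–Measure 2: Option II 10–5.
Plan C–Plan F: Plan F 11–4.
Plan C vs Measure 2: Measure 2, 11–4.
Plan F vs Measure 2: Plan F, 12–3.
Option II wins every pairwise contest, so Option II is the Condorcet winner.

Option II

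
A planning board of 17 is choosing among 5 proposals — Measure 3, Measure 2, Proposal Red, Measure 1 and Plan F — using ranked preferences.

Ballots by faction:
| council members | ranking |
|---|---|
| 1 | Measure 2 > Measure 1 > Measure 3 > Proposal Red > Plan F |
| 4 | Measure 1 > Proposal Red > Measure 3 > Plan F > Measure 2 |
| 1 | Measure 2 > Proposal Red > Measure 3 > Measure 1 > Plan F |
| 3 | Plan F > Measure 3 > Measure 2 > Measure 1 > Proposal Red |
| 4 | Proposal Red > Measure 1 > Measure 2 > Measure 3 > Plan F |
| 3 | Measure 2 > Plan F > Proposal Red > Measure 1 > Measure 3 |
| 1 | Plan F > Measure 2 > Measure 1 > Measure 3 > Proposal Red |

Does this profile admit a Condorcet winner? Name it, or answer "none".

Check each pair by majority over 17 ballots:
Measure 3–Measure 2: Measure 2 10–7.
Measure 3 vs Proposal Red: Proposal Red, 12–5.
Measure 3 vs Measure 1: Measure 3 is ranked higher on 1+3 = 4 ballots, Measure 1 on 13. Measure 1 wins 13–4.
Measure 3 vs Plan F: 1+4+1+4 = 10 for Measure 3, 7 for Plan F — Measure 3 by 10–7.
Measure 2–Proposal Red: Measure 2 9–8.
Measure 2 vs Measure 1: Measure 2 preferred on 1+1+3+3+1 = 9 ballots; Measure 2 wins 9–8.
Measure 2 vs Plan F: Measure 2 is ranked higher on 1+1+4+3 = 9 ballots, Plan F on 8. Measure 2 wins 9–8.
Proposal Red vs Measure 1: Proposal Red preferred on 1+4+3 = 8 ballots; Measure 1 wins 9–8.
Proposal Red vs Plan F: 10 to 7, Proposal Red.
Measure 1 vs Plan F: Measure 1 preferred on 1+4+1+4 = 10 ballots; Measure 1 wins 10–7.
Measure 2 beats each of Measure 3, Proposal Red, Measure 1, Plan F — Measure 2 is the Condorcet winner.

Measure 2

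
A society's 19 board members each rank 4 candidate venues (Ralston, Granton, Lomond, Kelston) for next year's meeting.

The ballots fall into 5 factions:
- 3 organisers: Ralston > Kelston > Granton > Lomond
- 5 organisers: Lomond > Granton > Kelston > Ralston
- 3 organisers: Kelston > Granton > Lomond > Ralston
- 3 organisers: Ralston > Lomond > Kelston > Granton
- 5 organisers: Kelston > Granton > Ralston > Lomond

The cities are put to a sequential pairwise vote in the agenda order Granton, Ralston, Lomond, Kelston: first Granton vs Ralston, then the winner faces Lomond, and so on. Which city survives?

Round 1: Granton vs Ralston — 13–6, Granton advances.
Round 2: Granton vs Lomond — 11–8, Granton advances.
Round 3: Granton vs Kelston — 5–14, Kelston advances.
Kelston survives the agenda.

Kelston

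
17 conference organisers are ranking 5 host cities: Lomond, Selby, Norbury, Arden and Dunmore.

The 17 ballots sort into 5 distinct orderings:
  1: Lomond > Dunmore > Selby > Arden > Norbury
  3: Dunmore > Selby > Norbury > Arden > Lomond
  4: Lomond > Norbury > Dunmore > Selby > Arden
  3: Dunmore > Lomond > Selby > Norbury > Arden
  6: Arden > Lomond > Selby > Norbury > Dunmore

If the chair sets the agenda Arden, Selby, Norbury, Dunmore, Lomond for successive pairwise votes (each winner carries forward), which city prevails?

Lomond

Round 1: Arden vs Selby — 6–11, Selby advances.
Round 2: Selby vs Norbury — 13–4, Selby advances.
Round 3: Selby vs Dunmore — 6–11, Dunmore advances.
Round 4: Dunmore vs Lomond — 6–11, Lomond advances.
The agenda winner is Lomond.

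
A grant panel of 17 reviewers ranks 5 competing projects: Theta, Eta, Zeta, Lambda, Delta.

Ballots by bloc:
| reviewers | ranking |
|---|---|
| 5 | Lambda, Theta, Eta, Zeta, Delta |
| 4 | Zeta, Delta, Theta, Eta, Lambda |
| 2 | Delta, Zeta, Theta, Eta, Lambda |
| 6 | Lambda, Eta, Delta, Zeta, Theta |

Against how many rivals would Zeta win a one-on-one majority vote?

Zeta against each rival (17 reviewers):
Zeta–Theta: Zeta 12–5.
Zeta vs Eta: 6 to 11, Eta.
Zeta–Lambda: Lambda 11–6.
Zeta vs Delta: Zeta, 9–8.
Zeta beats Theta, Delta; loses to Eta, Lambda — 2 pairwise wins.

2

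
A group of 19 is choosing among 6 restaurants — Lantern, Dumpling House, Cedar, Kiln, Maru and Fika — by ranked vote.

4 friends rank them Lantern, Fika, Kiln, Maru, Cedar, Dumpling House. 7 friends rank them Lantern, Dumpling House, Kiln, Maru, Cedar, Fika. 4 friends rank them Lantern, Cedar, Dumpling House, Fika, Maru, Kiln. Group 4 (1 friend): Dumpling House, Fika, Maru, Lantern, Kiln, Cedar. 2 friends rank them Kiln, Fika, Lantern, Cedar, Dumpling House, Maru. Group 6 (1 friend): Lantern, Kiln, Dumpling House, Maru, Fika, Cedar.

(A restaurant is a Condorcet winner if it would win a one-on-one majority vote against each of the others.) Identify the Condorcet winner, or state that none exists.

Check each pair by majority over 19 ballots:
Lantern vs Dumpling House: Lantern, 18–1.
Lantern vs Cedar: Lantern, 19–0.
Lantern vs Kiln: Lantern, 17–2.
Lantern vs Maru: Lantern, 18–1.
Lantern vs Fika: Lantern wins 16–3.
Dumpling House vs Cedar: Dumpling House preferred on 7+1+1 = 9 ballots; Cedar wins 10–9.
Dumpling House vs Kiln: Dumpling House is ranked higher on 7+4+1 = 12 ballots, Kiln on 7. Dumpling House wins 12–7.
Dumpling House vs Maru: Dumpling House wins 15–4.
Dumpling House vs Fika: Dumpling House preferred on 7+4+1+1 = 13 ballots; Dumpling House wins 13–6.
Cedar vs Kiln: 4 for Cedar, 15 for Kiln — Kiln by 15–4.
Cedar vs Maru: Cedar preferred on 4+2 = 6 ballots; Maru wins 13–6.
Cedar vs Fika: 7+4 = 11 for Cedar, 8 for Fika — Cedar by 11–8.
Kiln vs Maru: Kiln is ranked higher on 4+7+2+1 = 14 ballots, Maru on 5. Kiln wins 14–5.
Kiln vs Fika: Kiln, 10–9.
Maru vs Fika: Fika, 11–8.
Lantern defeats every rival head-to-head and is the Condorcet winner.

Lantern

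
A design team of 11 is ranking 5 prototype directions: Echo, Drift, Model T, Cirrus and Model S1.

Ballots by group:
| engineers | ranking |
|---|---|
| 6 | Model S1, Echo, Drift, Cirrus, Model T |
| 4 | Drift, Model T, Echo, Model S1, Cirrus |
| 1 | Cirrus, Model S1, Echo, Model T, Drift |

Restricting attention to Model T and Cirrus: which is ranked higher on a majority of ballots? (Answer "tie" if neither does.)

Cirrus

Ballots ranking Model T above Cirrus: 4.
Ballots ranking Cirrus above Model T: 11 − 4 = 7.
Cirrus wins the head-to-head 7–4.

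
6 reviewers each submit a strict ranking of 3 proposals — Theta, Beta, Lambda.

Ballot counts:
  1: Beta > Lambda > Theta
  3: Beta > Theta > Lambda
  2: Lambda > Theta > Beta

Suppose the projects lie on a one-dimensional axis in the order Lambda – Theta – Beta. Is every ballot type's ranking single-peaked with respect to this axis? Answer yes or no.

Axis positions: Lambda=1, Theta=2, Beta=3.
Ballot type 1: ranking walks positions 3-1-2; Lambda is ranked above Theta even though Theta lies between Lambda and the peak Beta on the axis — preferences dip and rise again. Not single-peaked.
Ballot type 2 (peak Beta at position 3): ranking walks positions 3-2-1, expanding outward from the peak — single-peaked.
Ballot type 3 (peak Lambda at position 1): ranking walks positions 1-2-3, expanding outward from the peak — single-peaked.
Ballot type 1 violates single-peakedness, so the profile is not single-peaked on this axis.

no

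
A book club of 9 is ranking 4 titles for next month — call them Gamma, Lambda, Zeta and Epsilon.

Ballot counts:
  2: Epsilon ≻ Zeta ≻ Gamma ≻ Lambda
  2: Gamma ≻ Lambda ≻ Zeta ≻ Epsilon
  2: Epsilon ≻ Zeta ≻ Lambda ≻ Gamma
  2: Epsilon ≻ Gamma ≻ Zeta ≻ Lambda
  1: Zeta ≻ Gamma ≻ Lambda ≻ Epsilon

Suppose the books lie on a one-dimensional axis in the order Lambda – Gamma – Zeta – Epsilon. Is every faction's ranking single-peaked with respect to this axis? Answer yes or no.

Axis positions: Lambda=1, Gamma=2, Zeta=3, Epsilon=4.
Faction 1 (peak Epsilon at position 4): ranking walks positions 4-3-2-1, expanding outward from the peak — single-peaked.
Faction 2 (peak Gamma at position 2): ranking walks positions 2-1-3-4, expanding outward from the peak — single-peaked.
Faction 3: ranking walks positions 4-3-1-2; Lambda is ranked above Gamma even though Gamma lies between Lambda and the peak Epsilon on the axis — preferences dip and rise again. Not single-peaked.
Faction 4: ranking walks positions 4-2-3-1; Gamma is ranked above Zeta even though Zeta lies between Gamma and the peak Epsilon on the axis — preferences dip and rise again. Not single-peaked.
Faction 5 (peak Zeta at position 3): ranking walks positions 3-2-1-4, expanding outward from the peak — single-peaked.
Faction 3 violates single-peakedness, so the profile is not single-peaked on this axis.

no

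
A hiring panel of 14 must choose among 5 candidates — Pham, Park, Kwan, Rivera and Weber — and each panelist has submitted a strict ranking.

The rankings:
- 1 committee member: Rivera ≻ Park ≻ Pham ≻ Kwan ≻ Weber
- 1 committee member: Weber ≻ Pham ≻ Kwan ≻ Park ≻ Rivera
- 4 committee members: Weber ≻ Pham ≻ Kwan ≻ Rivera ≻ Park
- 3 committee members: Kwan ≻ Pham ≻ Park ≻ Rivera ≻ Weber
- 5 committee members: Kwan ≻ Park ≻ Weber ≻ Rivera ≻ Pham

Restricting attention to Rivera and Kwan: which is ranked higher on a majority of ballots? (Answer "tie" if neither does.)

Ballots ranking Rivera above Kwan: 1.
Ballots ranking Kwan above Rivera: 14 − 1 = 13.
Kwan wins the head-to-head 13–1.

Kwan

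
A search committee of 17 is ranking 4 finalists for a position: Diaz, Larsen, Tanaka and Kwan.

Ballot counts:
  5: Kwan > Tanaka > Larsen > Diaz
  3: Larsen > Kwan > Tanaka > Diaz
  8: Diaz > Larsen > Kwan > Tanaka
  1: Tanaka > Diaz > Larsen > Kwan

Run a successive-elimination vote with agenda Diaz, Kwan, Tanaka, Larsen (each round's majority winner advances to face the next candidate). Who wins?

Round 1: Diaz vs Kwan — 9–8, Diaz advances.
Round 2: Diaz vs Tanaka — 8–9, Tanaka advances.
Round 3: Tanaka vs Larsen — 6–11, Larsen advances.
The agenda winner is Larsen.

Larsen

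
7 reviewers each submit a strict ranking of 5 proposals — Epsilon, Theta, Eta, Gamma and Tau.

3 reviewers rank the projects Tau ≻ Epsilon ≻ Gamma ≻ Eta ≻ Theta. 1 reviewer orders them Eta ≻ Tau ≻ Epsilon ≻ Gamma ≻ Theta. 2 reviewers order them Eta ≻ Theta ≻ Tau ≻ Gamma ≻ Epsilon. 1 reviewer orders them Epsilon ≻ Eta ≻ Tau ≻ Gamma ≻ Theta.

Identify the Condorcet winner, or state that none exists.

Head-to-head results (7 reviewers):
Epsilon vs Theta: Epsilon, 5–2.
Epsilon vs Eta: Epsilon preferred on 3+1 = 4 ballots; Epsilon wins 4–3.
Epsilon vs Gamma: Epsilon, 5–2.
Epsilon vs Tau: Epsilon is ranked higher on 1 ballot, Tau on 6. Tau wins 6–1.
Theta–Eta: Eta 7–0.
Theta–Gamma: Gamma 5–2.
Theta vs Tau: Theta preferred on 2 ballots; Tau wins 5–2.
Eta vs Gamma: 1+2+1 = 4 for Eta, 3 for Gamma — Eta by 4–3.
Eta vs Tau: Eta preferred on 1+2+1 = 4 ballots; Eta wins 4–3.
Gamma vs Tau: Tau, 7–0.
Each project drops at least one matchup (Epsilon loses to Tau; Theta loses to Epsilon; Eta loses to Epsilon; Gamma loses to Epsilon; Tau loses to Eta); the cycle Epsilon → Eta → Tau → Epsilon rules out a Condorcet winner.

none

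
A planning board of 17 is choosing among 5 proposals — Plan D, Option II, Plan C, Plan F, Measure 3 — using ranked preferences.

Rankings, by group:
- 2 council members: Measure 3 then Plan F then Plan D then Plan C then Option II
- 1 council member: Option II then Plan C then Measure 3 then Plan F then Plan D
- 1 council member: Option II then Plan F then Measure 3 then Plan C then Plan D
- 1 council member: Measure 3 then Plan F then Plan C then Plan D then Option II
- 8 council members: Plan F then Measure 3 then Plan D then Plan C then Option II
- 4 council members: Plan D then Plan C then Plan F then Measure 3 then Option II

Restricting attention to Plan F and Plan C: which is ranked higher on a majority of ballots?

Ballots ranking Plan F above Plan C: 2 + 1 + 1 + 8 = 12.
Ballots ranking Plan C above Plan F: 17 − 12 = 5.
Plan F wins the head-to-head 12–5.

Plan F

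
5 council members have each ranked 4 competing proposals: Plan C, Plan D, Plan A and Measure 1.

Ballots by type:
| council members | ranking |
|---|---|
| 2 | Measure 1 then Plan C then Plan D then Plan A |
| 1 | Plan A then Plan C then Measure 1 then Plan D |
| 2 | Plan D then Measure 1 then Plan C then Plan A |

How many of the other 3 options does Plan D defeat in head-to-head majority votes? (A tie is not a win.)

1

Plan D against each rival (5 council members):
Plan D vs Plan C: 2 for Plan D, 3 for Plan C — Plan C by 3–2.
Plan D vs Plan A: Plan D preferred on 2+2 = 4 ballots; Plan D wins 4–1.
Plan D vs Measure 1: Measure 1, 3–2.
Plan D beats Plan A; loses to Plan C, Measure 1 — 1 pairwise win.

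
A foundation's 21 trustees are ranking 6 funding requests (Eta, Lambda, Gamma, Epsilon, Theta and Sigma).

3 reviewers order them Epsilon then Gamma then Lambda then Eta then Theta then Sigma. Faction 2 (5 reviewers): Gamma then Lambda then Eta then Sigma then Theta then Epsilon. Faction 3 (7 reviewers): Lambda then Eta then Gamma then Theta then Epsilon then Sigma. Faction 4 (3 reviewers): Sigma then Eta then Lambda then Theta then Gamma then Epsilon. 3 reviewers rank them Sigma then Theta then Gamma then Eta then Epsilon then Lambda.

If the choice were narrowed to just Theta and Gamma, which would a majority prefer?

Gamma

Ballots ranking Theta above Gamma: 3 + 3 = 6.
Ballots ranking Gamma above Theta: 21 − 6 = 15.
Gamma wins the head-to-head 15–6.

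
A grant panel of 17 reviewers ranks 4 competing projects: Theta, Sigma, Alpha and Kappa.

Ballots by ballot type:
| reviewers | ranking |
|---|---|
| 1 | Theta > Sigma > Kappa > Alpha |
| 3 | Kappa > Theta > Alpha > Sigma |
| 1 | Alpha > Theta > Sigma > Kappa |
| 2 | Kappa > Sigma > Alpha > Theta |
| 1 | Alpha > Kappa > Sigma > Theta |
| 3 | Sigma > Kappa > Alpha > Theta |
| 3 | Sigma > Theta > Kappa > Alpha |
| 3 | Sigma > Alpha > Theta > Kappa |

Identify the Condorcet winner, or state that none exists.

Check each pair by majority over 17 ballots:
Theta vs Sigma: Sigma wins 12–5.
Theta vs Alpha: Alpha, 10–7.
Theta vs Kappa: Kappa wins 9–8.
Sigma–Alpha: Sigma 12–5.
Sigma vs Kappa: Sigma wins 11–6.
Alpha vs Kappa: Kappa wins 12–5.
Sigma defeats every rival head-to-head and is the Condorcet winner.

Sigma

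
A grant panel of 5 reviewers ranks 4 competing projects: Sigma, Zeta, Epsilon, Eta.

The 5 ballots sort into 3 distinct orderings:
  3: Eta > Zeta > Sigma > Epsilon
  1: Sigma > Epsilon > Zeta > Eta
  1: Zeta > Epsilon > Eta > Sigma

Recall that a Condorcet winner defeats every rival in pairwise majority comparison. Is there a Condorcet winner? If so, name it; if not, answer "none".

Pairwise majorities:
Sigma vs Zeta: Zeta, 4–1.
Sigma vs Epsilon: Sigma is ranked higher on 3+1 = 4 ballots, Epsilon on 1. Sigma wins 4–1.
Sigma vs Eta: 1 for Sigma, 4 for Eta — Eta by 4–1.
Zeta–Epsilon: Zeta 4–1.
Zeta vs Eta: 2 to 3, Eta.
Epsilon vs Eta: Epsilon preferred on 1+1 = 2 ballots; Eta wins 3–2.
Eta defeats every rival head-to-head and is the Condorcet winner.

Eta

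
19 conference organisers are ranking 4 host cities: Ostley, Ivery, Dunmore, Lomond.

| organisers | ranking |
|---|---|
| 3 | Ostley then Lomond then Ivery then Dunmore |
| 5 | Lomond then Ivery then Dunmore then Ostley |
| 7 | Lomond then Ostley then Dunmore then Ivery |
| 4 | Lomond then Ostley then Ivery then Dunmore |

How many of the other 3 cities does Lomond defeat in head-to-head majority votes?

3

Lomond against each rival (19 organisers):
Lomond–Ostley: Lomond 16–3.
Lomond vs Ivery: 19 to 0, Lomond.
Lomond–Dunmore: Lomond 19–0.
Lomond beats Ostley, Ivery, Dunmore — 3 pairwise wins.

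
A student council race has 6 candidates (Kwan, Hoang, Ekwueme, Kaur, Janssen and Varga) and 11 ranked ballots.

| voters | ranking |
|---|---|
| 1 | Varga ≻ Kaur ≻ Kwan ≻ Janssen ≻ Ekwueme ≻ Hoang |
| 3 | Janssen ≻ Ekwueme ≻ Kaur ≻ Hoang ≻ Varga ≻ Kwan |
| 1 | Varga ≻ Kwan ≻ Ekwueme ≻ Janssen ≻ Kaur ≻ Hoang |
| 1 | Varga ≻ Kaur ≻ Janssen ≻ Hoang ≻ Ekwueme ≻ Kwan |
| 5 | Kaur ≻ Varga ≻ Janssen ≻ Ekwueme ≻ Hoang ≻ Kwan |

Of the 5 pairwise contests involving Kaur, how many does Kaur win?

Kaur against each rival (11 voters):
Kaur vs Kwan: Kaur wins 10–1.
Kaur vs Hoang: 1+3+1+1+5 = 11 for Kaur, 0 for Hoang — Kaur by 11–0.
Kaur vs Ekwueme: 1+1+5 = 7 for Kaur, 4 for Ekwueme — Kaur by 7–4.
Kaur vs Janssen: 7 to 4, Kaur.
Kaur vs Varga: 3+5 = 8 for Kaur, 3 for Varga — Kaur by 8–3.
Kaur beats Kwan, Hoang, Ekwueme, Janssen, Varga — 5 pairwise wins.

5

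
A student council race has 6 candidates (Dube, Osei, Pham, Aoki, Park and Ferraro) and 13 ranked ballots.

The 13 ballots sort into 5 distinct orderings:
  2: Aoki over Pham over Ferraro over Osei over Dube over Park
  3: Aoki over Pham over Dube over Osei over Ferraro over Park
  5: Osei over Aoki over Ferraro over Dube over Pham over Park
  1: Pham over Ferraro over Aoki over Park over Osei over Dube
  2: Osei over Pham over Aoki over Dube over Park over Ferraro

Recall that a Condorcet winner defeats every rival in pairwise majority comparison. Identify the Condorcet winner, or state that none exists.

Head-to-head results (13 voters):
Dube vs Osei: Dube preferred on 3 ballots; Osei wins 10–3.
Dube vs Pham: Dube preferred on 5 ballots; Pham wins 8–5.
Dube vs Aoki: Dube preferred on 0 ballots; Aoki wins 13–0.
Dube vs Park: 2+3+5+2 = 12 for Dube, 1 for Park — Dube by 12–1.
Dube vs Ferraro: Dube is ranked higher on 3+2 = 5 ballots, Ferraro on 8. Ferraro wins 8–5.
Osei vs Pham: Osei preferred on 5+2 = 7 ballots; Osei wins 7–6.
Osei vs Aoki: 7 to 6, Osei.
Osei vs Park: Osei preferred on 2+3+5+2 = 12 ballots; Osei wins 12–1.
Osei vs Ferraro: Osei preferred on 3+5+2 = 10 ballots; Osei wins 10–3.
Pham vs Aoki: 3 to 10, Aoki.
Pham vs Park: 2+3+5+1+2 = 13 for Pham, 0 for Park — Pham by 13–0.
Pham vs Ferraro: 8 to 5, Pham.
Aoki vs Park: Aoki is ranked higher on 2+3+5+1+2 = 13 ballots, Park on 0. Aoki wins 13–0.
Aoki vs Ferraro: 2+3+5+2 = 12 for Aoki, 1 for Ferraro — Aoki by 12–1.
Park vs Ferraro: 2 to 11, Ferraro.
Osei defeats every rival head-to-head and is the Condorcet winner.

Osei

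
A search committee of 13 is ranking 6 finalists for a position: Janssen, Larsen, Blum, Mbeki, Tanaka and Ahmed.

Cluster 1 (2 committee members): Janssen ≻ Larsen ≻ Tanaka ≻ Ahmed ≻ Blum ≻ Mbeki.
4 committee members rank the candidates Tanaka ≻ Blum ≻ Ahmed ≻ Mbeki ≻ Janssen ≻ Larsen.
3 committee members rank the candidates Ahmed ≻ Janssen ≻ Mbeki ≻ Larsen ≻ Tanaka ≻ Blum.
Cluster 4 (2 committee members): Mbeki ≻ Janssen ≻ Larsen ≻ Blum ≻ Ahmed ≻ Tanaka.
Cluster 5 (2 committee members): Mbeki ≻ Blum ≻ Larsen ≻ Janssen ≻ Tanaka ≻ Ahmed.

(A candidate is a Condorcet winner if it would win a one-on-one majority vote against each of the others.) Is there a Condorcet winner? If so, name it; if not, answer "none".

Check each pair by majority over 13 ballots:
Janssen vs Larsen: Janssen, 11–2.
Janssen vs Blum: Janssen, 7–6.
Janssen vs Mbeki: Mbeki wins 8–5.
Janssen vs Tanaka: Janssen, 9–4.
Janssen–Ahmed: Ahmed 7–6.
Larsen vs Blum: Larsen wins 7–6.
Larsen vs Mbeki: Mbeki wins 11–2.
Larsen vs Tanaka: Larsen, 9–4.
Larsen vs Ahmed: Ahmed wins 7–6.
Blum vs Mbeki: Mbeki wins 7–6.
Blum–Tanaka: Tanaka 9–4.
Blum–Ahmed: Blum 8–5.
Mbeki–Tanaka: Mbeki 7–6.
Mbeki vs Ahmed: Ahmed wins 9–4.
Tanaka vs Ahmed: Tanaka, 8–5.
Every candidate loses at least once (Janssen loses to Mbeki; Larsen loses to Janssen; Blum loses to Janssen; Mbeki loses to Ahmed; Tanaka loses to Janssen; Ahmed loses to Blum). The majority relation contains the cycle Janssen → Blum → Ahmed → Janssen, so there is no Condorcet winner.

none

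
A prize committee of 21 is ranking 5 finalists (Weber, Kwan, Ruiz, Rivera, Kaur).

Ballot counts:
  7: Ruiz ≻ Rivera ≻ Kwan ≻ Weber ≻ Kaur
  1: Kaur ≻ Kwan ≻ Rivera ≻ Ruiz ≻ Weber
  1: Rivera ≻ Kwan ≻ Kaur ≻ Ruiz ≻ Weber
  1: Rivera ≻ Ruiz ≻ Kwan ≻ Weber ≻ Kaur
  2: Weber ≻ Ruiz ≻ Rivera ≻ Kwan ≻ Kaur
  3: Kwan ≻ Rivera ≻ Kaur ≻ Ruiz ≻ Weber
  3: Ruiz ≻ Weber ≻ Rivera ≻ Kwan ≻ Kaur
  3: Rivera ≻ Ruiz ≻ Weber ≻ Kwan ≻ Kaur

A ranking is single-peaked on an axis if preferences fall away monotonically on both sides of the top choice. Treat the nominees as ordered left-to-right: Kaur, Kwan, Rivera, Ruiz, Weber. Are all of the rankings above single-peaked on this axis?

Axis positions: Kaur=1, Kwan=2, Rivera=3, Ruiz=4, Weber=5.
Ballot type 1 (peak Ruiz at position 4): ranking walks positions 4-3-2-5-1, expanding outward from the peak — single-peaked.
Ballot type 2 (peak Kaur at position 1): ranking walks positions 1-2-3-4-5, expanding outward from the peak — single-peaked.
Ballot type 3 (peak Rivera at position 3): ranking walks positions 3-2-1-4-5, expanding outward from the peak — single-peaked.
Ballot type 4 (peak Rivera at position 3): ranking walks positions 3-4-2-5-1, expanding outward from the peak — single-peaked.
Ballot type 5 (peak Weber at position 5): ranking walks positions 5-4-3-2-1, expanding outward from the peak — single-peaked.
Ballot type 6 (peak Kwan at position 2): ranking walks positions 2-3-1-4-5, expanding outward from the peak — single-peaked.
Ballot type 7 (peak Ruiz at position 4): ranking walks positions 4-5-3-2-1, expanding outward from the peak — single-peaked.
Ballot type 8 (peak Rivera at position 3): ranking walks positions 3-4-5-2-1, expanding outward from the peak — single-peaked.
Every ranking is single-peaked on this axis.

yes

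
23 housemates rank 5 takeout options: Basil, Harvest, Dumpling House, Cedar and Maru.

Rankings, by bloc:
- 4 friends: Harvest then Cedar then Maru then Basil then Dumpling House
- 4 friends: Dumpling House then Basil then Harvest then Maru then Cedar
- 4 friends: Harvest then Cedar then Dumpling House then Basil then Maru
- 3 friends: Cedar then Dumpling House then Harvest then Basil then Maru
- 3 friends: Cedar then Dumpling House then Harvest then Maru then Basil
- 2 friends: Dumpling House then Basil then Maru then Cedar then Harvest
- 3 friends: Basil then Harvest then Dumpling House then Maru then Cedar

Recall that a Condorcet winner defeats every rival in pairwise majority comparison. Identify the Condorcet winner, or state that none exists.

Head-to-head results (23 friends):
Basil vs Harvest: 4+2+3 = 9 for Basil, 14 for Harvest — Harvest by 14–9.
Basil vs Dumpling House: Basil is ranked higher on 4+3 = 7 ballots, Dumpling House on 16. Dumpling House wins 16–7.
Basil–Cedar: Cedar 14–9.
Basil vs Maru: 4+4+3+2+3 = 16 for Basil, 7 for Maru — Basil by 16–7.
Harvest–Dumpling House: Dumpling House 12–11.
Harvest vs Cedar: 4+4+4+3 = 15 for Harvest, 8 for Cedar — Harvest by 15–8.
Harvest vs Maru: Harvest preferred on 4+4+4+3+3+3 = 21 ballots; Harvest wins 21–2.
Dumpling House vs Cedar: 4+2+3 = 9 for Dumpling House, 14 for Cedar — Cedar by 14–9.
Dumpling House vs Maru: Dumpling House wins 19–4.
Cedar vs Maru: Cedar is ranked higher on 4+4+3+3 = 14 ballots, Maru on 9. Cedar wins 14–9.
Every restaurant loses at least once (Basil loses to Harvest; Harvest loses to Dumpling House; Dumpling House loses to Cedar; Cedar loses to Harvest; Maru loses to Basil). The majority relation contains the cycle Harvest → Cedar → Dumpling House → Harvest, so there is no Condorcet winner.

none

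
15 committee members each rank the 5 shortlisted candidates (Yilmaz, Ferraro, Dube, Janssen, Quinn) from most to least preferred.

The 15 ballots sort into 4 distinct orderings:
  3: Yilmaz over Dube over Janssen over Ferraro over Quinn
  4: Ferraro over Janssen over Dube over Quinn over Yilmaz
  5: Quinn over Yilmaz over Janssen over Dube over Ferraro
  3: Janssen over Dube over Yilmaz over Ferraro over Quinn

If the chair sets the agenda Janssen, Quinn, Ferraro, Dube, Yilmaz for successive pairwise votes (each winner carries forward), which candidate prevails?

Yilmaz

Round 1: Janssen vs Quinn — 10–5, Janssen advances.
Round 2: Janssen vs Ferraro — 11–4, Janssen advances.
Round 3: Janssen vs Dube — 12–3, Janssen advances.
Round 4: Janssen vs Yilmaz — 7–8, Yilmaz advances.
The agenda winner is Yilmaz.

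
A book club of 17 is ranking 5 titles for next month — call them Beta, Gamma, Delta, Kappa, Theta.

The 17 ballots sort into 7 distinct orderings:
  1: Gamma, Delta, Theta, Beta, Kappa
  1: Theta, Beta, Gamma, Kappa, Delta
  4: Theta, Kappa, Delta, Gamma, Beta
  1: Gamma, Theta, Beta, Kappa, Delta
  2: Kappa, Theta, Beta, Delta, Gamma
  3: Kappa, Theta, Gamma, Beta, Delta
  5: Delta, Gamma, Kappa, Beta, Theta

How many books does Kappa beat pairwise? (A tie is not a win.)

Kappa against each rival (17 members):
Kappa–Beta: Kappa 14–3.
Kappa–Gamma: Kappa 9–8.
Kappa vs Delta: 1+4+1+2+3 = 11 for Kappa, 6 for Delta — Kappa by 11–6.
Kappa vs Theta: Kappa, 10–7.
Kappa beats Beta, Gamma, Delta, Theta — 4 pairwise wins.

4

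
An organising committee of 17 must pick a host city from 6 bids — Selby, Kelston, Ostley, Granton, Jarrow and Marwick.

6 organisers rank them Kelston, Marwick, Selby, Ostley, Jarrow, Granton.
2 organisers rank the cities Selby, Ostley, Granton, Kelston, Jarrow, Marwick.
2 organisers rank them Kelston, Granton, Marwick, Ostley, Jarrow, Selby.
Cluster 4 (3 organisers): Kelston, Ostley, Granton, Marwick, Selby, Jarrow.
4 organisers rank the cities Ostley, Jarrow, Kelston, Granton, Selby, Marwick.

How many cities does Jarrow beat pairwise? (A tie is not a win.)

1

Jarrow against each rival (17 organisers):
Jarrow vs Selby: 2+4 = 6 for Jarrow, 11 for Selby — Selby by 11–6.
Jarrow vs Kelston: 4 for Jarrow, 13 for Kelston — Kelston by 13–4.
Jarrow vs Ostley: Ostley wins 17–0.
Jarrow vs Granton: Jarrow wins 10–7.
Jarrow–Marwick: Marwick 11–6.
Jarrow beats Granton; loses to Selby, Kelston, Ostley, Marwick — 1 pairwise win.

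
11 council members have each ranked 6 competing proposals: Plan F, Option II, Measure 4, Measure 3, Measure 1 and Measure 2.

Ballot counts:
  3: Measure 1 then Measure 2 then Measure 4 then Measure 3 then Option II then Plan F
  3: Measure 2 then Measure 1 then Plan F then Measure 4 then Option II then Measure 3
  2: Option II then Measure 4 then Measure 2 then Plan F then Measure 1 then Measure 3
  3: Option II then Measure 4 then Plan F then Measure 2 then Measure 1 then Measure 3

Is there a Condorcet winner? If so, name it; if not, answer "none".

Measure 2

Check each pair by majority over 11 ballots:
Plan F vs Option II: Plan F is ranked higher on 3 ballots, Option II on 8. Option II wins 8–3.
Plan F vs Measure 4: 3 for Plan F, 8 for Measure 4 — Measure 4 by 8–3.
Plan F vs Measure 3: Plan F is ranked higher on 3+2+3 = 8 ballots, Measure 3 on 3. Plan F wins 8–3.
Plan F vs Measure 1: 5 to 6, Measure 1.
Plan F–Measure 2: Measure 2 8–3.
Option II vs Measure 4: 5 to 6, Measure 4.
Option II vs Measure 3: Option II wins 8–3.
Option II–Measure 1: Measure 1 6–5.
Option II vs Measure 2: Measure 2 wins 6–5.
Measure 4 vs Measure 3: Measure 4 is ranked higher on 3+3+2+3 = 11 ballots, Measure 3 on 0. Measure 4 wins 11–0.
Measure 4 vs Measure 1: 5 to 6, Measure 1.
Measure 4 vs Measure 2: 2+3 = 5 for Measure 4, 6 for Measure 2 — Measure 2 by 6–5.
Measure 3 vs Measure 1: Measure 1, 11–0.
Measure 3 vs Measure 2: Measure 3 is ranked higher on 0 ballots, Measure 2 on 11. Measure 2 wins 11–0.
Measure 1–Measure 2: Measure 2 8–3.
Only Measure 2 has no losses; Measure 2 is the Condorcet winner.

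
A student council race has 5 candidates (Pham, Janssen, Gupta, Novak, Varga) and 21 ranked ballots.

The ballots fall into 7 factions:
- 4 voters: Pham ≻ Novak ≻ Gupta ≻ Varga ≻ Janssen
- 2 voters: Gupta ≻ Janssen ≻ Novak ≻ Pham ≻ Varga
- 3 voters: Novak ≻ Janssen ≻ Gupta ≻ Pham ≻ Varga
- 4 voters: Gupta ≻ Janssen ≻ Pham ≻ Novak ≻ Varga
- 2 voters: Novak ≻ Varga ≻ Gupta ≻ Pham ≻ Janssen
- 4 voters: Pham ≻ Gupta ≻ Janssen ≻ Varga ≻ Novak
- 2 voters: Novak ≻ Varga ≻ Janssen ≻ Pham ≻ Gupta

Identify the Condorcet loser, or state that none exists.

Pairwise majorities:
Pham vs Janssen: Pham is ranked higher on 4+2+4 = 10 ballots, Janssen on 11. Janssen wins 11–10.
Pham vs Gupta: Gupta, 11–10.
Pham vs Novak: Pham is ranked higher on 4+4+4 = 12 ballots, Novak on 9. Pham wins 12–9.
Pham–Varga: Pham 17–4.
Janssen vs Gupta: 5 to 16, Gupta.
Janssen vs Novak: Novak, 11–10.
Janssen vs Varga: 13 to 8, Janssen.
Gupta vs Novak: Gupta is ranked higher on 2+4+4 = 10 ballots, Novak on 11. Novak wins 11–10.
Gupta vs Varga: 17 to 4, Gupta.
Novak vs Varga: 17 to 4, Novak.
Only Varga has no wins; Varga is the Condorcet loser.

Varga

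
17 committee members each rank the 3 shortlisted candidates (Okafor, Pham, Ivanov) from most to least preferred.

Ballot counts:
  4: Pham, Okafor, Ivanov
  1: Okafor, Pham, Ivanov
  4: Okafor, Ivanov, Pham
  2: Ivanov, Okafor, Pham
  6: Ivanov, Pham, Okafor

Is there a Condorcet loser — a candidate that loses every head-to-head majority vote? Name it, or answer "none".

none

Pairwise majorities:
Okafor vs Pham: 1+4+2 = 7 for Okafor, 10 for Pham — Pham by 10–7.
Okafor vs Ivanov: 4+1+4 = 9 for Okafor, 8 for Ivanov — Okafor by 9–8.
Pham–Ivanov: Ivanov 12–5.
No candidate is winless: Okafor beats Ivanov; Pham beats Okafor; Ivanov beats Pham. There is no Condorcet loser.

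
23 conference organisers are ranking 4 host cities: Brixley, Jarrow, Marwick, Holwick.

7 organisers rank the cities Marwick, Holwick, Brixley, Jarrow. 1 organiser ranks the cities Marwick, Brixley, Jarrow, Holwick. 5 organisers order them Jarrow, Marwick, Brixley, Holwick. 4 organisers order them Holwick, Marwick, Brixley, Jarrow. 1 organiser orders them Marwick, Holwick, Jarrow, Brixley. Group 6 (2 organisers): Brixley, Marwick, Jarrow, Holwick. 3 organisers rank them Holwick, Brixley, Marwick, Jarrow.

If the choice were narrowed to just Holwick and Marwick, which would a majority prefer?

Ballots ranking Holwick above Marwick: 4 + 3 = 7.
Ballots ranking Marwick above Holwick: 23 − 7 = 16.
Marwick wins the head-to-head 16–7.

Marwick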